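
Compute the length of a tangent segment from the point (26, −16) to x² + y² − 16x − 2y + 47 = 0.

The centre is (8, 1) and r = 3√2. The square of the distance from P to the centre is 324 + 289 = 613.
The tangent meets the radius at right angles, so tangent² = |PO|² − r² = 613 − 18 = 595.

√595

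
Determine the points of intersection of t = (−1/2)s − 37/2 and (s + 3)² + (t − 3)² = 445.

(−21, −8) and (−1, −18)

Express t = (−37 − s)/2 and substitute into the circle:
5s² + 110s + 105 = 0  ⟹  s² + 22s + 21 = 0
s = −1 or s = −21, giving (−1, −18) and (−21, −8).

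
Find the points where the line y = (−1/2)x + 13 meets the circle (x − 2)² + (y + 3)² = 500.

(−8, 17) and (24, 1)

Express y = (26 − x)/2 and substitute into the circle:
5x² − 80x − 960 = 0  ⟹  x² − 16x − 192 = 0
x = 24 or x = −8, giving (24, 1) and (−8, 17).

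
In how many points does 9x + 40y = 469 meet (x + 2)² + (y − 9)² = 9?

Substituting the line into the circle gives 1681x² + 4438x + 3881 = 0.
Δ = 19695844 − 26095844 = −6400000.
No real roots: the line does not meet the circle.

0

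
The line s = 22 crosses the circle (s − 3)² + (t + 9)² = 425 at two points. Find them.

The line gives s = 22. Substituting into the circle:
t² + 18t + 17 = 0
t = −1 or t = −17, giving (22, −1) and (22, −17).

(22, −17) and (22, −1)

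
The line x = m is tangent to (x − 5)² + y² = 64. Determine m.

The line touches the circle iff its distance from (5, 0) is 8:
|1·5 + 0·0 − m| / √1 = 8
|m − (5)| = 8, so m = 13 or m = −3.

m = −3 or m = 13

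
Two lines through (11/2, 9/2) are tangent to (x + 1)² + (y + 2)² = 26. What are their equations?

Let a tangent through (11/2, 9/2) have slope m. Its distance from (−1, −2) must equal √26:
[m·(−13/2) − (−13/2)]² = 26(m² + 1)
5m² − 26m + 5 = 0, so m = 1/5 or m = 5.
Through (11/2, 9/2) these give x − 5y = −17 and 5x − y = 23.

x − 5y = −17 and 5x − y = 23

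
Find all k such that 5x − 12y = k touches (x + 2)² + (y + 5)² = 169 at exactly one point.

k = −119 or k = 219

Tangency holds when the distance from the centre (−2, −5) to the line equals the radius 13:
|5·(−2) − 12·(−5) − k| / √169 = 13
|k − (50)| = 13·13, so k = 219 or k = −119.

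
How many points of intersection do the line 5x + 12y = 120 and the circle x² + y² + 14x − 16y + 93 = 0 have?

0

Substituting the line into the circle gives 169x² + 1776x + 4752 = 0.
Discriminant = (1776)² − 4·169·(4752) = −58176 < 0.
No real roots: the line does not meet the circle.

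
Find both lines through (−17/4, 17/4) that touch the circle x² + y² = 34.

3x − 5y = −34 and 5x − 3y = −34

A line y − (17/4) = m(x − (−17/4)) is tangent when its distance from (0, 0) is √34:
(17/4m − (−17/4))² = 34(m² + 1)
15m² − 34m + 15 = 0, so m = 3/5 or m = 5/3.
Through (−17/4, 17/4) these give 3x − 5y = −34 and 5x − 3y = −34.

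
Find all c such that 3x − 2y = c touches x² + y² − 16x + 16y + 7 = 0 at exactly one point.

The line touches the circle iff its distance from (8, −8) is 11:
|3·8 − 2·(−8) − c| / √13 = 11
|c − (40)| = 11√13.

c = 40 ± 11√13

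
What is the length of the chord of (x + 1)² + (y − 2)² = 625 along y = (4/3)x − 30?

30

Substitute y = (−90 + 4x)/3:
25x² − 750x + 3600 = 0  ⟹  x² − 30x + 144 = 0
x = 24 or x = 6, giving (24, 2) and (6, −22).
|(24, 2) − (6, −22)| = √((18)² + (24)²) = 30.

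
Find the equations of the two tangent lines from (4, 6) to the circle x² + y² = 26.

Let a tangent through (4, 6) have slope m. Its distance from (0, 0) must equal √26:
[m·(−4) − (−6)]² = 26(m² + 1)
5m² + 24m − 5 = 0, so m = 1/5 or m = −5.
Through (4, 6) these give x − 5y = −26 and 5x + y = 26.

x − 5y = −26 and 5x + y = 26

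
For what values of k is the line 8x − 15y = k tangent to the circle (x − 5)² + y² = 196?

Tangency holds when the distance from the centre (5, 0) to the line equals the radius 14:
|8·5 − 15·0 − k| / √289 = 14
|k − (40)| = 14·17, so k = 278 or k = −198.

k = −198 or k = 278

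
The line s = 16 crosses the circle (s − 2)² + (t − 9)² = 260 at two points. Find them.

The line gives s = 16. Substituting into the circle:
t² − 18t + 17 = 0
t = 17 or t = 1, giving (16, 17) and (16, 1).

(16, 1) and (16, 17)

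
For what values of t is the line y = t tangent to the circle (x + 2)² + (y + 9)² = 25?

Tangency holds when the distance from the centre (−2, −9) to the line equals the radius 5:
|0·(−2) + 1·(−9) − t| / √1 = 5
|t − (−9)| = 5, so t = −4 or t = −14.

t = −14 or t = −4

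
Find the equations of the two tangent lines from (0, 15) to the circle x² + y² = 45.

2x + y = 15 and 2x − y = −15

A line y − (15) = m(x − (0)) is tangent when its distance from (0, 0) is 3√5:
(0m − (−15))² = 45(m² + 1)
m² − 4 = 0, so m = −2 or m = 2.
Through (0, 15) these give 2x + y = 15 and 2x − y = −15.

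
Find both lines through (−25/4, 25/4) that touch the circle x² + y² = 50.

x − 7y = −50 and 7x − y = −50

Write the tangent as mx − y + (25/4 − m·(−25/4)) = 0 and set its distance from the centre to 5√2:
(25/4m − (−25/4))² = 50(m² + 1)
7m² − 50m + 7 = 0, so m = 1/7 or m = 7.
With m = 1/7: x − 7y = −50. With m = 7: 7x − y = −50.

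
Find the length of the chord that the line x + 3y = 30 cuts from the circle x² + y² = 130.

Substitute y = (30 − x)/3:
10x² − 60x − 270 = 0  ⟹  x² − 6x − 27 = 0
x = 9 or x = −3, giving (9, 7) and (−3, 11).
Chord length = distance between (9, 7) and (−3, 11) = √160 = 4√10.

4√10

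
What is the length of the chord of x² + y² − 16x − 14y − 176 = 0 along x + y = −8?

Centre (8, 7), r² = 289. Perpendicular distance d from centre to line = |23| / √2 = 23/√2.
Half the chord is √(r² − d²) = √(49/2), so the full chord is 7√2.

7√2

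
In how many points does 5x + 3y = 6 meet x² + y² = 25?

Substituting the line into the circle gives 34x² − 60x − 189 = 0.
Δ = 3600 − (−25704) = 29304.
Two real roots: the line is a secant.

2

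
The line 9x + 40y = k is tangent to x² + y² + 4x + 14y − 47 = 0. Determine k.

k = −708 or k = 112

The line touches the circle iff its distance from (−2, −7) is 10:
|9·(−2) + 40·(−7) − k| / √1681 = 10
|k − (−298)| = 10·41, so k = 112 or k = −708.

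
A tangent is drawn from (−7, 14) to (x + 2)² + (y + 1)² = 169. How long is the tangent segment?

With centre O = (−2, −1), |OP|² = 250 and r² = 169.
Power of the point: PT² = |PO|² − r² = 81, so PT = 9.

9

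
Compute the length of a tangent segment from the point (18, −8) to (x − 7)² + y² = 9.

4√11

With centre O = (7, 0), |OP|² = 185 and r² = 9.
Power of the point: PT² = |PO|² − r² = 176, so PT = 4√11.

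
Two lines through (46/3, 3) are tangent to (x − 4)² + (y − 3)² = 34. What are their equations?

3x + 5y = 61 and 3x − 5y = 31

Write the tangent as mx − y + (3 − m·(46/3)) = 0 and set its distance from the centre to √34:
(−34/3m − (0))² = 34(m² + 1)
25m² − 9 = 0, so m = −3/5 or m = 3/5.
Through (46/3, 3) these give 3x + 5y = 61 and 3x − 5y = 31.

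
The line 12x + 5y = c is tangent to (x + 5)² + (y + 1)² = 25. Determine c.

For a tangent, require d(centre, line) = r = 5.
|12·(−5) + 5·(−1) − c| / √169 = 5
|c − (−65)| = 5·13, so c = 0 or c = −130.

c = −130 or c = 0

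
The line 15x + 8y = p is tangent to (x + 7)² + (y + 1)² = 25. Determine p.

p = −198 or p = −28

For a tangent, require d(centre, line) = r = 5.
|15·(−7) + 8·(−1) − p| / √289 = 5
|p − (−113)| = 5·17, so p = −28 or p = −198.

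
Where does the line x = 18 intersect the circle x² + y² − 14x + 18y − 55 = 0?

The line gives x = 18. Substituting into the circle:
y² + 18y + 17 = 0
y = −1 or y = −17, giving (18, −1) and (18, −17).

(18, −17) and (18, −1)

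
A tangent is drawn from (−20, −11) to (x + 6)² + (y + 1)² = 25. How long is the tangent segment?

√271

With centre O = (−6, −1), |OP|² = 296 and r² = 25.
By the tangent–radius right angle, tangent length = √(|PO|² − r²) = √271.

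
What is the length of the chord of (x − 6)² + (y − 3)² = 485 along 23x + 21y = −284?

√970

Substitute y = (−284 − 23x)/21:
970x² + 10670x − 77600 = 0  ⟹  x² + 11x − 80 = 0
x = 5 or x = −16, giving (5, −19) and (−16, 4).
|(5, −19) − (−16, 4)| = √((21)² + (−23)²) = √970.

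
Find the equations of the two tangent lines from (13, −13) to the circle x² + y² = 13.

3x + 2y = 13 and 2x + 3y = −13

Write the tangent as mx − y + (−13 − m·(13)) = 0 and set its distance from the centre to √13:
(−13m − (13))² = 13(m² + 1)
6m² + 13m + 6 = 0, so m = −3/2 or m = −2/3.
Through (13, −13) these give 3x + 2y = 13 and 2x + 3y = −13.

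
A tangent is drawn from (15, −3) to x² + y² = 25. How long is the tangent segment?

√209

With centre O = (0, 0), |OP|² = 234 and r² = 25.
Power of the point: PT² = |PO|² − r² = 209, so PT = √209.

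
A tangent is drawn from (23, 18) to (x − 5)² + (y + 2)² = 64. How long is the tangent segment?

2√165

The centre is (5, −2) and r = 8. The square of the distance from P to the centre is 324 + 400 = 724.
By the tangent–radius right angle, tangent length = √(|PO|² − r²) = √660 = 2√165.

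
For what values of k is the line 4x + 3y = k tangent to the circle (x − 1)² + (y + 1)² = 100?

The line touches the circle iff its distance from (1, −1) is 10:
|4·1 + 3·(−1) − k| / √25 = 10
|k − (1)| = 10·5, so k = 51 or k = −49.

k = −49 or k = 51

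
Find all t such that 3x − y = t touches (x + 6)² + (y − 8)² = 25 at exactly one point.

t = −26 ± 5√10

The line touches the circle iff its distance from (−6, 8) is 5:
|3·(−6) − 1·8 − t| / √10 = 5
|t − (−26)| = 5√10.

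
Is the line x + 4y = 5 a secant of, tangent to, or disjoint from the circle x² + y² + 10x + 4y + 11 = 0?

d² = (1·(−5) + 4·(−2) − (5))²/17 = 324/17; r² = 18.
Since d² > r², the line lies outside the circle.

disjoint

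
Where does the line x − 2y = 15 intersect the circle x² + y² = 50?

(1, −7) and (5, −5)

From the line, y = (−15 + x)/2. Substituting:
5x² − 30x + 25 = 0  ⟹  x² − 6x + 5 = 0
x = 5 or x = 1, giving (5, −5) and (1, −7).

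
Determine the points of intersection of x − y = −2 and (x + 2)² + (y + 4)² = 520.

From the line, y = x + 2. Substituting:
2x² + 16x − 480 = 0  ⟹  x² + 8x − 240 = 0
x = 12 or x = −20, giving (12, 14) and (−20, −18).

(−20, −18) and (12, 14)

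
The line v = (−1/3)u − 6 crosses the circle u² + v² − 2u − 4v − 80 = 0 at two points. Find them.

Substitute v = (−18 − u)/3:
10u² + 30u − 180 = 0  ⟹  u² + 3u − 18 = 0
u = 3 or u = −6, giving (3, −7) and (−6, −4).

(−6, −4) and (3, −7)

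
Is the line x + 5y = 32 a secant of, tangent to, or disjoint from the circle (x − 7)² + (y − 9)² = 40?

secant

Centre (7, 9), r² = 40. Distance² from centre to line = (20)²/26 = 200/13.
Since d² < r², the line cuts the circle twice.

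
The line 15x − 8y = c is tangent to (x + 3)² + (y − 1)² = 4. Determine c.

The line touches the circle iff its distance from (−3, 1) is 2:
|15·(−3) − 8·1 − c| / √289 = 2
|c − (−53)| = 2·17, so c = −19 or c = −87.

c = −87 or c = −19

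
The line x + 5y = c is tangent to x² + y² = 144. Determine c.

The line touches the circle iff its distance from (0, 0) is 12:
|1·0 + 5·0 − c| / √26 = 12
|c| = 12√26.

c = ±12√26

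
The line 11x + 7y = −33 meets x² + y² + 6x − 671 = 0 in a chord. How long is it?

4√170

The distance from (−3, 0) to the line is 0/√170, and r² = 680.
Half the chord is √(r² − d²) = √(680), so the full chord is 4√170.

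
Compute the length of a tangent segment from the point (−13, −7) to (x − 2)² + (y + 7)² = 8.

√217

The centre is (2, −7) and r = 2√2. The square of the distance from P to the centre is 225 + 0 = 225.
The tangent meets the radius at right angles, so tangent² = |PO|² − r² = 225 − 8 = 217.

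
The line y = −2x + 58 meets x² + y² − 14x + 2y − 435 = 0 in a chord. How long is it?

8√5

From the line, y = −2x + 58. Substituting:
5x² − 250x + 3045 = 0  ⟹  x² − 50x + 609 = 0
x = 29 or x = 21, giving (29, 0) and (21, 16).
Chord length = distance between (29, 0) and (21, 16) = √320 = 8√5.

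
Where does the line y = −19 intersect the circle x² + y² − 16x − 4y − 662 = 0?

From the line, y = −19. Substituting:
x² − 16x − 225 = 0
x = 25 or x = −9, giving (25, −19) and (−9, −19).

(−9, −19) and (25, −19)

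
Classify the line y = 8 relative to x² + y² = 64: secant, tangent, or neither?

Substituting the line into the circle gives x² = 0.
Δ = 0 − 0 = 0.
A repeated root: the line is tangent.

tangent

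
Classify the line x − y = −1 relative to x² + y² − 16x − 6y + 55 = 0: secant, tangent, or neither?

tangent

Centre (8, 3), r² = 18. Distance² from centre to line = (6)²/2 = 18.
Since d² = r², the line is tangent.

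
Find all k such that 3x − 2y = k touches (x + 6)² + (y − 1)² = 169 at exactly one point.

k = −20 ± 13√13

For a tangent, require d(centre, line) = r = 13.
|3·(−6) − 2·1 − k| / √13 = 13
|k − (−20)| = 13√13.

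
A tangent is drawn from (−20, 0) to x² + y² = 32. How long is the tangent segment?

With centre O = (0, 0), |OP|² = 400 and r² = 32.
The tangent meets the radius at right angles, so tangent² = |PO|² − r² = 400 − 32 = 368.

4√23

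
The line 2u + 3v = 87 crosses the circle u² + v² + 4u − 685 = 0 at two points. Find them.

(6, 25) and (18, 17)

Express v = (87 − 2u)/3 and substitute into the circle:
13u² − 312u + 1404 = 0  ⟹  u² − 24u + 108 = 0
u = 18 or u = 6, giving (18, 17) and (6, 25).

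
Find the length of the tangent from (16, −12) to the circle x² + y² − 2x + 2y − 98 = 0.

With centre O = (1, −1), |OP|² = 346 and r² = 100.
Power of the point: PT² = |PO|² − r² = 246, so PT = √246.

√246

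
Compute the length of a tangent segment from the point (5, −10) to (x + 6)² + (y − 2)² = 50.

With centre O = (−6, 2), |OP|² = 265 and r² = 50.
Power of the point: PT² = |PO|² − r² = 215, so PT = √215.

√215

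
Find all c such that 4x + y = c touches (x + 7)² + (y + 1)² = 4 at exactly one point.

c = −29 ± 2√17

For a tangent, require d(centre, line) = r = 2.
|4·(−7) + 1·(−1) − c| / √17 = 2
|c − (−29)| = 2√17.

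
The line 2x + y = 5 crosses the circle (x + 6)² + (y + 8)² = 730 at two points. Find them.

(−7, 19) and (15, −25)

Substitute y = −2x + 5:
5x² − 40x − 525 = 0  ⟹  x² − 8x − 105 = 0
x = 15 or x = −7, giving (15, −25) and (−7, 19).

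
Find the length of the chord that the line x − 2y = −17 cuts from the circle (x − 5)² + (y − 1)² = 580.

Substitute y = (17 + x)/2:
5x² − 10x − 1995 = 0  ⟹  x² − 2x − 399 = 0
x = 21 or x = −19, giving (21, 19) and (−19, −1).
|(21, 19) − (−19, −1)| = √((40)² + (20)²) = 20√5.

20√5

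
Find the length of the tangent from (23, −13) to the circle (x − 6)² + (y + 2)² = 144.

Centre (6, −2), r² = 144. |PO|² = (17)² + (−11)² = 410.
By the tangent–radius right angle, tangent length = √(|PO|² − r²) = √266.

√266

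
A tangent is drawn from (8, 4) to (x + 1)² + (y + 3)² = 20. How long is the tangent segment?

√110

Centre (−1, −3), r² = 20. |PO|² = (9)² + (7)² = 130.
Power of the point: PT² = |PO|² − r² = 110, so PT = √110.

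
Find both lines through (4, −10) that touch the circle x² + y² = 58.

3x + 7y = −58 and 7x − 3y = 58

A line y − (−10) = m(x − (4)) is tangent when its distance from (0, 0) is √58:
(−4m − (10))² = 58(m² + 1)
21m² − 40m − 21 = 0, so m = −3/7 or m = 7/3.
Through (4, −10) these give 3x + 7y = −58 and 7x − 3y = 58.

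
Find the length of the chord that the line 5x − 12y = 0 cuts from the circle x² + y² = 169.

26

Centre (0, 0), r² = 169. Perpendicular distance d from centre to line = |0| / √169 = 0/√169.
Half the chord is √(r² − d²) = √(169), so the full chord is 26.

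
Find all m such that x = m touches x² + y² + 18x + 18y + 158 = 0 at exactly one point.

The line touches the circle iff its distance from (−9, −9) is 2:
|1·(−9) + 0·(−9) − m| / √1 = 2
|m − (−9)| = 2, so m = −7 or m = −11.

m = −11 or m = −7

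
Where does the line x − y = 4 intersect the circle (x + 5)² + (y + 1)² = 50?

(−4, −8) and (2, −2)

Substitute y = x − 4:
2x² + 4x − 16 = 0  ⟹  x² + 2x − 8 = 0
x = 2 or x = −4, giving (2, −2) and (−4, −8).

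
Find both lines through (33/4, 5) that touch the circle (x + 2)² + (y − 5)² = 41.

4x + 5y = 58 and 4x − 5y = 8

Write the tangent as mx − y + (5 − m·(33/4)) = 0 and set its distance from the centre to √41:
(−41/4m − (0))² = 41(m² + 1)
25m² − 16 = 0, so m = −4/5 or m = 4/5.
With m = −4/5: 4x + 5y = 58. With m = 4/5: 4x − 5y = 8.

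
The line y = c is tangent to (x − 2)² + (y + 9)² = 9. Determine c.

c = −12 or c = −6

Tangency holds when the distance from the centre (2, −9) to the line equals the radius 3:
|0·2 + 1·(−9) − c| / √1 = 3
|c − (−9)| = 3, so c = −6 or c = −12.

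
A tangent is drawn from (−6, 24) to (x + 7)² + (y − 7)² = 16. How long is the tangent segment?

The centre is (−7, 7) and r = 4. The square of the distance from P to the centre is 1 + 289 = 290.
By the tangent–radius right angle, tangent length = √(|PO|² − r²) = √274.

√274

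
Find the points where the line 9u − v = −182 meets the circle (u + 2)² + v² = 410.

Express v = 9u + 182 and substitute into the circle:
82u² + 3280u + 32718 = 0  ⟹  u² + 40u + 399 = 0
u = −19 or u = −21, giving (−19, 11) and (−21, −7).

(−21, −7) and (−19, 11)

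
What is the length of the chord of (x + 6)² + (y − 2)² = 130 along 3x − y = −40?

6√10

Substitute y = 3x + 40:
10x² + 240x + 1350 = 0  ⟹  x² + 24x + 135 = 0
x = −9 or x = −15, giving (−9, 13) and (−15, −5).
Chord length = distance between (−9, 13) and (−15, −5) = √360 = 6√10.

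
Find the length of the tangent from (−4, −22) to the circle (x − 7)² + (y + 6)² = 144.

√233

Centre (7, −6), r² = 144. |PO|² = (−11)² + (−16)² = 377.
By the tangent–radius right angle, tangent length = √(|PO|² − r²) = √233.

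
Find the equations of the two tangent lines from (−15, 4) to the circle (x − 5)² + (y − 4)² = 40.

x − 3y = −27 and x + 3y = −3

A line y − (4) = m(x − (−15)) is tangent when its distance from (5, 4) is 2√10:
(20m − (0))² = 40(m² + 1)
9m² − 1 = 0, so m = 1/3 or m = −1/3.
Through (−15, 4) these give x − 3y = −27 and x + 3y = −3.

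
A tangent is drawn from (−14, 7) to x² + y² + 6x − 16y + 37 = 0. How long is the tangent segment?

With centre O = (−3, 8), |OP|² = 122 and r² = 36.
Power of the point: PT² = |PO|² − r² = 86, so PT = √86.

√86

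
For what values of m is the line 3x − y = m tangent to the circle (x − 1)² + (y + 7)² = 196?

m = 10 ± 14√10

The line touches the circle iff its distance from (1, −7) is 14:
|3·1 − 1·(−7) − m| / √10 = 14
|m − (10)| = 14√10.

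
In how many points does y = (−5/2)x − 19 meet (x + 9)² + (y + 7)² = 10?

0

d² = (5·(−9) + 2·(−7) − (−38))²/29 = 441/29; r² = 10.
Since d² > r², the line lies outside the circle.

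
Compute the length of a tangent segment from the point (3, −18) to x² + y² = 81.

6√7

With centre O = (0, 0), |OP|² = 333 and r² = 81.
Power of the point: PT² = |PO|² − r² = 252, so PT = 6√7.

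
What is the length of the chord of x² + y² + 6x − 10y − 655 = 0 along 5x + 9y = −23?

Express y = (−23 − 5x)/9 and substitute into the circle:
106x² + 1166x − 50456 = 0  ⟹  x² + 11x − 476 = 0
x = 17 or x = −28, giving (17, −12) and (−28, 13).
Chord length = distance between (17, −12) and (−28, 13) = √2650 = 5√106.

5√106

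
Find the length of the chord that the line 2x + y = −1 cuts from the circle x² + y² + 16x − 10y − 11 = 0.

From the line, y = −2x − 1. Substituting:
5x² + 40x = 0  ⟹  x² + 8x = 0
x = 0 or x = −8, giving (0, −1) and (−8, 15).
Chord length = distance between (0, −1) and (−8, 15) = √320 = 8√5.

8√5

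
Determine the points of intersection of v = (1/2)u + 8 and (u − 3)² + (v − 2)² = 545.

Substitute v = (16 + u)/2:
5u² − 2000 = 0  ⟹  u² − 400 = 0
u = 20 or u = −20, giving (20, 18) and (−20, −2).

(−20, −2) and (20, 18)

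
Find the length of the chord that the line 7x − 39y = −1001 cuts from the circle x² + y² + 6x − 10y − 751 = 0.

Substitute y = (1001 + 7x)/39:
1570x² + 20410x − 530660 = 0  ⟹  x² + 13x − 338 = 0
x = 13 or x = −26, giving (13, 28) and (−26, 21).
Chord length = distance between (13, 28) and (−26, 21) = √1570 = √1570.

√1570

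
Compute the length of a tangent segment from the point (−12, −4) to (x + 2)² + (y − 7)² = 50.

The centre is (−2, 7) and r = 5√2. The square of the distance from P to the centre is 100 + 121 = 221.
The tangent meets the radius at right angles, so tangent² = |PO|² − r² = 221 − 50 = 171.

3√19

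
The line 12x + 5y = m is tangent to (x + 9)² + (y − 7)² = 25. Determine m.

m = −138 or m = −8

The line touches the circle iff its distance from (−9, 7) is 5:
|12·(−9) + 5·7 − m| / √169 = 5
|m − (−73)| = 5·13, so m = −8 or m = −138.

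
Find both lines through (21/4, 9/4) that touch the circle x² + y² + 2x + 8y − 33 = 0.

x + 7y = 21 and 7x + y = 39

Let a tangent through (21/4, 9/4) have slope m. Its distance from (−1, −4) must equal 5√2:
(−25/4m − (−25/4))² = 50(m² + 1)
7m² + 50m + 7 = 0, so m = −1/7 or m = −7.
Through (21/4, 9/4) these give x + 7y = 21 and 7x + y = 39.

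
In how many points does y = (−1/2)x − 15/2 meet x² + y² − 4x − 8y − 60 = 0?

d² = (1·2 + 2·4 − (−15))²/5 = 125; r² = 80.
Since d² > r², the line lies outside the circle.

0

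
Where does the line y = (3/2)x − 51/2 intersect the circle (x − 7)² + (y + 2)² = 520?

(1, −24) and (25, 12)

Substitute y = (−51 + 3x)/2:
13x² − 338x + 325 = 0  ⟹  x² − 26x + 25 = 0
x = 25 or x = 1, giving (25, 12) and (1, −24).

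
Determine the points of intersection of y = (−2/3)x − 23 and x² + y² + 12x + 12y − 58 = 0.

(−15, −13) and (−9, −17)

From the line, y = (−69 − 2x)/3. Substituting:
13x² + 312x + 1755 = 0  ⟹  x² + 24x + 135 = 0
x = −9 or x = −15, giving (−9, −17) and (−15, −13).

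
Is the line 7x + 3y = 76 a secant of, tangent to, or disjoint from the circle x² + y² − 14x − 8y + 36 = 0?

d² = (7·7 + 3·4 − (76))²/58 = 225/58; r² = 29.
Since d² < r², the line cuts the circle twice.

secant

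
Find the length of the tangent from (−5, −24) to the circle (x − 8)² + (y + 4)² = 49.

With centre O = (8, −4), |OP|² = 569 and r² = 49.
The tangent meets the radius at right angles, so tangent² = |PO|² − r² = 569 − 49 = 520.

2√130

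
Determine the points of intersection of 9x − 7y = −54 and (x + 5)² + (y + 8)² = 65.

(−13, −9) and (−6, 0)

From the line, y = (54 + 9x)/7. Substituting:
130x² + 2470x + 10140 = 0  ⟹  x² + 19x + 78 = 0
x = −6 or x = −13, giving (−6, 0) and (−13, −9).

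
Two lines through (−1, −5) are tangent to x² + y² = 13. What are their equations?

3x + 2y = −13 and 2x − 3y = 13

A line y − (−5) = m(x − (−1)) is tangent when its distance from (0, 0) is √13:
(1m − (5))² = 13(m² + 1)
6m² + 5m − 6 = 0, so m = −3/2 or m = 2/3.
Through (−1, −5) these give 3x + 2y = −13 and 2x − 3y = 13.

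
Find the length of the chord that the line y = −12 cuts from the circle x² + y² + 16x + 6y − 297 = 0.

34

Express y = −12 and substitute into the circle:
x² + 16x − 225 = 0
x = 9 or x = −25, giving (9, −12) and (−25, −12).
|(9, −12) − (−25, −12)| = √((34)² + (0)²) = 34.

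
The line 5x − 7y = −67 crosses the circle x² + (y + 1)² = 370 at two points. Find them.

(−19, −4) and (9, 16)

Express y = (67 + 5x)/7 and substitute into the circle:
74x² + 740x − 12654 = 0  ⟹  x² + 10x − 171 = 0
x = 9 or x = −19, giving (9, 16) and (−19, −4).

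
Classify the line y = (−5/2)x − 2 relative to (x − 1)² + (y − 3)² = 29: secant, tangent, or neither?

secant

Centre (1, 3), r² = 29. Distance² from centre to line = (15)²/29 = 225/29.
Since d² < r², the line cuts the circle twice.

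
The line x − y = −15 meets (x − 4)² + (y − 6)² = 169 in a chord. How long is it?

13√2

Express y = x + 15 and substitute into the circle:
2x² + 10x − 72 = 0  ⟹  x² + 5x − 36 = 0
x = 4 or x = −9, giving (4, 19) and (−9, 6).
|(4, 19) − (−9, 6)| = √((13)² + (13)²) = 13√2.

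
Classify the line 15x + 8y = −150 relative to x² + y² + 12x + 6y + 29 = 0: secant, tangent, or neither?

d² = (15·(−6) + 8·(−3) − (−150))²/289 = 1296/289; r² = 16.
Since d² < r², the line cuts the circle twice.

secant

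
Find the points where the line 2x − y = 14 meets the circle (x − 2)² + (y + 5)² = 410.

From the line, y = 2x − 14. Substituting:
5x² − 40x − 325 = 0  ⟹  x² − 8x − 65 = 0
x = 13 or x = −5, giving (13, 12) and (−5, −24).

(−5, −24) and (13, 12)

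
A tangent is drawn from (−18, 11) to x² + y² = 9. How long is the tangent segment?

Centre (0, 0), r² = 9. |PO|² = (−18)² + (11)² = 445.
The tangent meets the radius at right angles, so tangent² = |PO|² − r² = 445 − 9 = 436.

2√109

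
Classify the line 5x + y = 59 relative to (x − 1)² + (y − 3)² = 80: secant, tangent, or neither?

Substituting the line into the circle gives 26x² − 562x + 3057 = 0.
Δ = 315844 − 317928 = −2084.
No real roots: the line does not meet the circle.

neither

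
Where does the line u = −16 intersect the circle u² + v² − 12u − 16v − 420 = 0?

The line gives u = −16. Substituting into the circle:
v² − 16v + 28 = 0
v = 14 or v = 2, giving (−16, 14) and (−16, 2).

(−16, 2) and (−16, 14)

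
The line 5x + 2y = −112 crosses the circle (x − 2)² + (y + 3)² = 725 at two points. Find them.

(−24, 4) and (−12, −26)

Substitute y = (−112 − 5x)/2:
29x² + 1044x + 8352 = 0  ⟹  x² + 36x + 288 = 0
x = −12 or x = −24, giving (−12, −26) and (−24, 4).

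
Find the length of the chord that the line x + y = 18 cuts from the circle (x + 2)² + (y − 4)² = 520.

28√2

The distance from (−2, 4) to the line is 16/√2, and r² = 520.
Chord = 2√(r² − d²) = 2·√(392) = 28√2.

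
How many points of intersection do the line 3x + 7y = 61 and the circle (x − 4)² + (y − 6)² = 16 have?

Centre (4, 6), r² = 16. Distance² from centre to line = (−7)²/58 = 49/58.
Since d² < r², the line cuts the circle twice.

2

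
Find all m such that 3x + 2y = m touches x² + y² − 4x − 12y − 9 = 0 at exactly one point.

For a tangent, require d(centre, line) = r = 7.
|3·2 + 2·6 − m| / √13 = 7
|m − (18)| = 7√13.

m = 18 ± 7√13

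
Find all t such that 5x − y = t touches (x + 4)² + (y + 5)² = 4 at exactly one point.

t = −15 ± 2√26

The line touches the circle iff its distance from (−4, −5) is 2:
|5·(−4) − 1·(−5) − t| / √26 = 2
|t − (−15)| = 2√26.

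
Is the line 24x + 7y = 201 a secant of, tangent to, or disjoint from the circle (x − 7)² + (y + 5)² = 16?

d² = (24·7 + 7·(−5) − (201))²/625 = 4624/625; r² = 16.
Since d² < r², the line cuts the circle twice.

secant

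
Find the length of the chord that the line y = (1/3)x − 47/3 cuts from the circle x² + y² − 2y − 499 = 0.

10√10

Centre (0, 1), r² = 500. Perpendicular distance d from centre to line = |−50| / √10 = 50/√10.
Half the chord is √(r² − d²) = √(250), so the full chord is 10√10.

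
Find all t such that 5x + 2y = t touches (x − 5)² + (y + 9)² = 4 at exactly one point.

t = 7 ± 2√29

The line touches the circle iff its distance from (5, −9) is 2:
|5·5 + 2·(−9) − t| / √29 = 2
|t − (7)| = 2√29.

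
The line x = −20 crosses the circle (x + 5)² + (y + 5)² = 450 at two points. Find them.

(−20, −20) and (−20, 10)

The line gives x = −20. Substituting into the circle:
y² + 10y − 200 = 0
y = 10 or y = −20, giving (−20, 10) and (−20, −20).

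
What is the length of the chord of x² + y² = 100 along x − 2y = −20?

4√5

Express y = (20 + x)/2 and substitute into the circle:
5x² + 40x = 0  ⟹  x² + 8x = 0
x = 0 or x = −8, giving (0, 10) and (−8, 6).
Chord length = distance between (0, 10) and (−8, 6) = √80 = 4√5.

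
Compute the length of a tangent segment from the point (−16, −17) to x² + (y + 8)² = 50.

√287

With centre O = (0, −8), |OP|² = 337 and r² = 50.
The tangent meets the radius at right angles, so tangent² = |PO|² − r² = 337 − 50 = 287.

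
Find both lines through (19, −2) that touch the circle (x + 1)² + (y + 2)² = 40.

x + 3y = 13 and x − 3y = 25

Write the tangent as mx − y + (−2 − m·(19)) = 0 and set its distance from the centre to 2√10:
(−20m − (0))² = 40(m² + 1)
9m² − 1 = 0, so m = −1/3 or m = 1/3.
With m = −1/3: x + 3y = 13. With m = 1/3: x − 3y = 25.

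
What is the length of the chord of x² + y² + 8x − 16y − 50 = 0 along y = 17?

Centre (−4, 8), r² = 130. Perpendicular distance d from centre to line = |−9| / √1 = 9.
Half the chord is √(r² − d²) = √(49), so the full chord is 14.

14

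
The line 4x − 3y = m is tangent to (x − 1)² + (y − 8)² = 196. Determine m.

The line touches the circle iff its distance from (1, 8) is 14:
|4·1 − 3·8 − m| / √25 = 14
|m − (−20)| = 14·5, so m = 50 or m = −90.

m = −90 or m = 50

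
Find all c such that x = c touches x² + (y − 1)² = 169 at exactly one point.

c = −13 or c = 13

For a tangent, require d(centre, line) = r = 13.
|1·0 + 0·1 − c| / √1 = 13
|c| = 13, so c = 13 or c = −13.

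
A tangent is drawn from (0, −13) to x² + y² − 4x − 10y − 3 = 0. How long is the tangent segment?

2√74

Centre (2, 5), r² = 32. |PO|² = (−2)² + (−18)² = 328.
The tangent meets the radius at right angles, so tangent² = |PO|² − r² = 328 − 32 = 296.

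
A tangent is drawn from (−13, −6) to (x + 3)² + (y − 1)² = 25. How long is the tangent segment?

The centre is (−3, 1) and r = 5. The square of the distance from P to the centre is 100 + 49 = 149.
The tangent meets the radius at right angles, so tangent² = |PO|² − r² = 149 − 25 = 124.

2√31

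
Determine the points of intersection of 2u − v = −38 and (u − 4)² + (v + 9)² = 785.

From the line, v = 2u + 38. Substituting:
5u² + 180u + 1440 = 0  ⟹  u² + 36u + 288 = 0
u = −12 or u = −24, giving (−12, 14) and (−24, −10).

(−24, −10) and (−12, 14)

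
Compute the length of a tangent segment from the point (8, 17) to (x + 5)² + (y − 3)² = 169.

Centre (−5, 3), r² = 169. |PO|² = (13)² + (14)² = 365.
By the tangent–radius right angle, tangent length = √(|PO|² − r²) = √196 = 14.

14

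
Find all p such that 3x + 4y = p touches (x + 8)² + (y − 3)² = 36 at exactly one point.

p = −42 or p = 18

Tangency holds when the distance from the centre (−8, 3) to the line equals the radius 6:
|3·(−8) + 4·3 − p| / √25 = 6
|p − (−12)| = 6·5, so p = 18 or p = −42.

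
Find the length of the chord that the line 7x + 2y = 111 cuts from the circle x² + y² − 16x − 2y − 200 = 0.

Centre (8, 1), r² = 265. Perpendicular distance d from centre to line = |−53| / √53 = 53/√53.
Chord = 2√(r² − d²) = 2·√(212) = 4√53.

4√53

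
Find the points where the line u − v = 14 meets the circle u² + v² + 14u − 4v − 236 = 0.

Express v = u − 14 and substitute into the circle:
2u² − 18u + 16 = 0  ⟹  u² − 9u + 8 = 0
u = 8 or u = 1, giving (8, −6) and (1, −13).

(1, −13) and (8, −6)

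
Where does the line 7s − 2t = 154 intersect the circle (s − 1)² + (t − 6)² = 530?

Express t = (−154 + 7s)/2 and substitute into the circle:
53s² − 2332s + 25440 = 0  ⟹  s² − 44s + 480 = 0
s = 24 or s = 20, giving (24, 7) and (20, −7).

(20, −7) and (24, 7)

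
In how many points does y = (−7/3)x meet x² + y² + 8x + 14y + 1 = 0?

Substituting the line into the circle gives 58x² − 222x + 9 = 0.
Discriminant = (−222)² − 4·58·(9) = 47196 > 0.
Two real roots: the line is a secant.

2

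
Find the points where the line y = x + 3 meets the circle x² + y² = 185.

(−11, −8) and (8, 11)

From the line, y = x + 3. Substituting:
2x² + 6x − 176 = 0  ⟹  x² + 3x − 88 = 0
x = 8 or x = −11, giving (8, 11) and (−11, −8).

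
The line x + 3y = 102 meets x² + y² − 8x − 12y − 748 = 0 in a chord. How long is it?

Centre (4, 6), r² = 800. Perpendicular distance d from centre to line = |−80| / √10 = 80/√10.
Chord = 2√(r² − d²) = 2·√(160) = 8√10.

8√10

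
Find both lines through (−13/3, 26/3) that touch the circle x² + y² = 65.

7x − 4y = −65 and x + 8y = 65

Let a tangent through (−13/3, 26/3) have slope m. Its distance from (0, 0) must equal √65:
(13/3m − (−26/3))² = 65(m² + 1)
32m² − 52m − 7 = 0, so m = 7/4 or m = −1/8.
With m = 7/4: 7x − 4y = −65. With m = −1/8: x + 8y = 65.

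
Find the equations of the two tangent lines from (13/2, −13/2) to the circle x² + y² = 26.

Write the tangent as mx − y + (−13/2 − m·(13/2)) = 0 and set its distance from the centre to √26:
[m·(−13/2) − (13/2)]² = 26(m² + 1)
5m² + 26m + 5 = 0, so m = −5 or m = −1/5.
With m = −5: 5x + y = 26. With m = −1/5: x + 5y = −26.

5x + y = 26 and x + 5y = −26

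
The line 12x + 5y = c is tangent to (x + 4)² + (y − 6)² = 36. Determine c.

For a tangent, require d(centre, line) = r = 6.
|12·(−4) + 5·6 − c| / √169 = 6
|c − (−18)| = 6·13, so c = 60 or c = −96.

c = −96 or c = 60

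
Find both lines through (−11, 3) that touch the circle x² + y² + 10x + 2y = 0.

Write the tangent as mx − y + (3 − m·(−11)) = 0 and set its distance from the centre to √26:
(6m − (−4))² = 26(m² + 1)
5m² + 24m − 5 = 0, so m = −5 or m = 1/5.
Through (−11, 3) these give 5x + y = −52 and x − 5y = −26.

5x + y = −52 and x − 5y = −26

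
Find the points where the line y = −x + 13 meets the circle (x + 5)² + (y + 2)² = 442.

Substitute y = −x + 13:
2x² − 20x − 192 = 0  ⟹  x² − 10x − 96 = 0
x = 16 or x = −6, giving (16, −3) and (−6, 19).

(−6, 19) and (16, −3)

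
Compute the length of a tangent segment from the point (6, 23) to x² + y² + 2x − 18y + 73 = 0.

2√59

Centre (−1, 9), r² = 9. |PO|² = (7)² + (14)² = 245.
Power of the point: PT² = |PO|² − r² = 236, so PT = 2√59.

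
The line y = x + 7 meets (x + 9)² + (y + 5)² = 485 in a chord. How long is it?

31√2

Centre (−9, −5), r² = 485. Perpendicular distance d from centre to line = |3| / √2 = 3/√2.
Half the chord is √(r² − d²) = √(961/2), so the full chord is 31√2.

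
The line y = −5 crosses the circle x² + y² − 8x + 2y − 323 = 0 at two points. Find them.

(−14, −5) and (22, −5)

From the line, y = −5. Substituting:
x² − 8x − 308 = 0
x = 22 or x = −14, giving (22, −5) and (−14, −5).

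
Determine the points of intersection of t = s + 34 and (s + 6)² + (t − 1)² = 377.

From the line, t = s + 34. Substituting:
2s² + 78s + 748 = 0  ⟹  s² + 39s + 374 = 0
s = −17 or s = −22, giving (−17, 17) and (−22, 12).

(−22, 12) and (−17, 17)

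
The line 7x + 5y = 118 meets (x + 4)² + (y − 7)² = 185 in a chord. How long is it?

Centre (−4, 7), r² = 185. Perpendicular distance d from centre to line = |−111| / √74 = 111/√74.
Chord = 2√(r² − d²) = 2·√(37/2) = √74.

√74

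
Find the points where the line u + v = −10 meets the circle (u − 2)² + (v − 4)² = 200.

Express v = −u − 10 and substitute into the circle:
2u² + 24u = 0  ⟹  u² + 12u = 0
u = 0 or u = −12, giving (0, −10) and (−12, 2).

(−12, 2) and (0, −10)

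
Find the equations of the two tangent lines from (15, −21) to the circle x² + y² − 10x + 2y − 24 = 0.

A line y − (−21) = m(x − (15)) is tangent when its distance from (5, −1) is 5√2:
[m·(−10) − (20)]² = 50(m² + 1)
m² + 8m + 7 = 0, so m = −7 or m = −1.
Through (15, −21) these give 7x + y = 84 and x + y = −6.

7x + y = 84 and x + y = −6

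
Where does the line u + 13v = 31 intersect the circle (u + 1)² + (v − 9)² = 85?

(−8, 3) and (5, 2)

From the line, v = (31 − u)/13. Substituting:
170u² + 510u − 6800 = 0  ⟹  u² + 3u − 40 = 0
u = 5 or u = −8, giving (5, 2) and (−8, 3).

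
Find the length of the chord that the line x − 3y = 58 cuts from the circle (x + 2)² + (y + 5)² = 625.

13√10

From the line, y = (−58 + x)/3. Substituting:
10x² − 50x − 3740 = 0  ⟹  x² − 5x − 374 = 0
x = 22 or x = −17, giving (22, −12) and (−17, −25).
Chord length = distance between (22, −12) and (−17, −25) = √1690 = 13√10.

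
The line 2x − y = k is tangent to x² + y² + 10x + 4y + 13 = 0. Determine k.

k = −8 ± 4√5

The line touches the circle iff its distance from (−5, −2) is 4:
|2·(−5) − 1·(−2) − k| / √5 = 4
|k − (−8)| = 4√5.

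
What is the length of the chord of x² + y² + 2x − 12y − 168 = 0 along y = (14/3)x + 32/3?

2√205

Centre (−1, 6), r² = 205. Perpendicular distance d from centre to line = |0| / √205 = 0/√205.
Half the chord is √(r² − d²) = √(205), so the full chord is 2√205.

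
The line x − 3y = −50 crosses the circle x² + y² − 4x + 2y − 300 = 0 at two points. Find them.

(−5, 15) and (−2, 16)

Substitute y = (50 + x)/3:
10x² + 70x + 100 = 0  ⟹  x² + 7x + 10 = 0
x = −2 or x = −5, giving (−2, 16) and (−5, 15).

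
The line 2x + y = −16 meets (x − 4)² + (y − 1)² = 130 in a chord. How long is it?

Substitute y = −2x − 16:
5x² + 60x + 175 = 0  ⟹  x² + 12x + 35 = 0
x = −5 or x = −7, giving (−5, −6) and (−7, −2).
|(−5, −6) − (−7, −2)| = √((2)² + (−4)²) = 2√5.

2√5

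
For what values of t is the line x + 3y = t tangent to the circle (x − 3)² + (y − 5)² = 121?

The line touches the circle iff its distance from (3, 5) is 11:
|1·3 + 3·5 − t| / √10 = 11
|t − (18)| = 11√10.

t = 18 ± 11√10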